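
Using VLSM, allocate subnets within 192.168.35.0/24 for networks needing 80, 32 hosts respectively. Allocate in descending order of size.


80 hosts -> /25 (126 usable): 192.168.35.0/25
32 hosts -> /26 (62 usable): 192.168.35.128/26
Allocation: 192.168.35.0/25 (80 hosts, 126 usable); 192.168.35.128/26 (32 hosts, 62 usable)


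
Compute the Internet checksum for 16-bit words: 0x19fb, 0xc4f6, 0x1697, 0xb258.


Sum all words (with carry folding):
+ 0x19fb = 0x19fb
+ 0xc4f6 = 0xdef1
+ 0x1697 = 0xf588
+ 0xb258 = 0xa7e1
One's complement: ~0xa7e1
Checksum = 0x581e


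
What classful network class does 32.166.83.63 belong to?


First octet: 32
Binary: 00100000
0xxxxxxx -> Class A (1-126)
Class A, default mask 255.0.0.0 (/8)


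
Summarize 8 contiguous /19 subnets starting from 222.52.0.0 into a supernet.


Original prefix: /19
Number of subnets: 8 = 2^3
New prefix = 19 - 3 = 16
Supernet: 222.52.0.0/16


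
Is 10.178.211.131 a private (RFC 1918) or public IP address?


RFC 1918 private ranges:
  10.0.0.0/8 (10.0.0.0 - 10.255.255.255)
  172.16.0.0/12 (172.16.0.0 - 172.31.255.255)
  192.168.0.0/16 (192.168.0.0 - 192.168.255.255)
Private (in 10.0.0.0/8)


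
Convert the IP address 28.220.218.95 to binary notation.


28 = 00011100
220 = 11011100
218 = 11011010
95 = 01011111
Binary: 00011100.11011100.11011010.01011111


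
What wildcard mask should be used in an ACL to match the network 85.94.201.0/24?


Subnet mask: 255.255.255.0
Wildcard = 255.255.255.255 - subnet mask
255 - 255 = 0
255 - 255 = 0
255 - 255 = 0
255 - 0 = 255
Wildcard: 0.0.0.255


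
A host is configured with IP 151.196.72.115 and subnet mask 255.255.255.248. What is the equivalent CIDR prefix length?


Binary: 11111111.11111111.11111111.11111000
Count leading 1s
Prefix: /29


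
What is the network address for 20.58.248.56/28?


IP:   00010100.00111010.11111000.00111000
Mask: 11111111.11111111.11111111.11110000
AND operation:
Net:  00010100.00111010.11111000.00110000
Network: 20.58.248.48/28


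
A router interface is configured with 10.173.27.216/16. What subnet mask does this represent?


/16 means 16 network bits, 16 host bits
Binary: 11111111111111110000000000000000
Mask: 255.255.0.0


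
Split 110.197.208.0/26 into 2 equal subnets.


New prefix = 26 + 1 = 27
Each subnet has 32 addresses
  110.197.208.0/27
  110.197.208.32/27
Subnets: 110.197.208.0/27, 110.197.208.32/27


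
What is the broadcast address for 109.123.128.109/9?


Network: 109.0.0.0/9
Host bits = 23
Set all host bits to 1:
Broadcast: 109.127.255.255


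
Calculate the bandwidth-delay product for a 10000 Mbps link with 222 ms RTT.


BDP = bandwidth * RTT
= 10000 Mbps * 222 ms
= 10000 * 1e6 * 222 / 1000 bits
= 2220000000 bits
= 277500000 bytes
= 270996.0938 KB
BDP = 2220000000 bits (277500000 bytes)


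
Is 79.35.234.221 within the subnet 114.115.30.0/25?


Subnet network: 114.115.30.0
Test IP AND mask: 79.35.234.128
No, 79.35.234.221 is not in 114.115.30.0/25


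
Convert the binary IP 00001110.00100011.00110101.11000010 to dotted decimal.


00001110 = 14
00100011 = 35
00110101 = 53
11000010 = 194
IP: 14.35.53.194


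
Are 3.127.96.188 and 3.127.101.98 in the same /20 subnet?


Mask: 255.255.240.0
3.127.96.188 AND mask = 3.127.96.0
3.127.101.98 AND mask = 3.127.96.0
Yes, same subnet (3.127.96.0)


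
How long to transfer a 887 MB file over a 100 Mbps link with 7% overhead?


Effective throughput = 100 * (1 - 7/100) = 93 Mbps
File size in Mb = 887 * 8 = 7096 Mb
Time = 7096 / 93
Time = 76.3011 seconds


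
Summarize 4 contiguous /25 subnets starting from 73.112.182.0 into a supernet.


Original prefix: /25
Number of subnets: 4 = 2^2
New prefix = 25 - 2 = 23
Supernet: 73.112.182.0/23


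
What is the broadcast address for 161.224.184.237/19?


Network: 161.224.160.0/19
Host bits = 13
Set all host bits to 1:
Broadcast: 161.224.191.255


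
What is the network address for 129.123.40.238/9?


IP:   10000001.01111011.00101000.11101110
Mask: 11111111.10000000.00000000.00000000
AND operation:
Net:  10000001.00000000.00000000.00000000
Network: 129.0.0.0/9


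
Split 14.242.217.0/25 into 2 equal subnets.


New prefix = 25 + 1 = 26
Each subnet has 64 addresses
  14.242.217.0/26
  14.242.217.64/26
Subnets: 14.242.217.0/26, 14.242.217.64/26


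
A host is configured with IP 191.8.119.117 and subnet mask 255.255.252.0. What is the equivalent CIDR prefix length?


Binary: 11111111.11111111.11111100.00000000
Count leading 1s
Prefix: /22


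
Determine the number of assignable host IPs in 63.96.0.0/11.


Host bits = 32 - 11 = 21
Total addresses = 2^21 = 2097152
Usable = total - 2 (network and broadcast)
Usable hosts: 2097150


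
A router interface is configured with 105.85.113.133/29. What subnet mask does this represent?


/29 means 29 network bits, 3 host bits
Binary: 11111111111111111111111111111000
Mask: 255.255.255.248


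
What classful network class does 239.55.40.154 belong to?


First octet: 239
Binary: 11101111
1110xxxx -> Class D (224-239)
Class D (multicast), default mask N/A


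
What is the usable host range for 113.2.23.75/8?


Network: 113.0.0.0
Broadcast: 113.255.255.255
First usable = network + 1
Last usable = broadcast - 1
Range: 113.0.0.1 to 113.255.255.254


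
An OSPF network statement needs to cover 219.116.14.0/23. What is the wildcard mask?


Subnet mask: 255.255.254.0
Wildcard = 255.255.255.255 - subnet mask
255 - 255 = 0
255 - 255 = 0
255 - 254 = 1
255 - 0 = 255
Wildcard: 0.0.1.255


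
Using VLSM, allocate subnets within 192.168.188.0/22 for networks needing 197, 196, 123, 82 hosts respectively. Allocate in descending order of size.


197 hosts -> /24 (254 usable): 192.168.188.0/24
196 hosts -> /24 (254 usable): 192.168.189.0/24
123 hosts -> /25 (126 usable): 192.168.190.0/25
82 hosts -> /25 (126 usable): 192.168.190.128/25
Allocation: 192.168.188.0/24 (197 hosts, 254 usable); 192.168.189.0/24 (196 hosts, 254 usable); 192.168.190.0/25 (123 hosts, 126 usable); 192.168.190.128/25 (82 hosts, 126 usable)


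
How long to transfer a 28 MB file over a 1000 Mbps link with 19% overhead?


Effective throughput = 1000 * (1 - 19/100) = 810 Mbps
File size in Mb = 28 * 8 = 224 Mb
Time = 224 / 810
Time = 0.2765 seconds


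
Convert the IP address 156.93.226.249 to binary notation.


156 = 10011100
93 = 01011101
226 = 11100010
249 = 11111001
Binary: 10011100.01011101.11100010.11111001


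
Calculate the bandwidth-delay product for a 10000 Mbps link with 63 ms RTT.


BDP = bandwidth * RTT
= 10000 Mbps * 63 ms
= 10000 * 1e6 * 63 / 1000 bits
= 630000000 bits
= 78750000 bytes
= 76904.2969 KB
BDP = 630000000 bits (78750000 bytes)


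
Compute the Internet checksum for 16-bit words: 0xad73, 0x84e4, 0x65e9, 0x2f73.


Sum all words (with carry folding):
+ 0xad73 = 0xad73
+ 0x84e4 = 0x3258
+ 0x65e9 = 0x9841
+ 0x2f73 = 0xc7b4
One's complement: ~0xc7b4
Checksum = 0x384b


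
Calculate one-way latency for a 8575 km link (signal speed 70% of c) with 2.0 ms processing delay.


Speed = 0.7 * 3e5 km/s = 210000 km/s
Propagation delay = 8575 / 210000 = 0.0408 s = 40.8333 ms
Processing delay = 2.0 ms
Total one-way latency = 42.8333 ms


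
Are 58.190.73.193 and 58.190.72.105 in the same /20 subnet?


Mask: 255.255.240.0
58.190.73.193 AND mask = 58.190.64.0
58.190.72.105 AND mask = 58.190.64.0
Yes, same subnet (58.190.64.0)


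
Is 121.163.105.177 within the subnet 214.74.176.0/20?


Subnet network: 214.74.176.0
Test IP AND mask: 121.163.96.0
No, 121.163.105.177 is not in 214.74.176.0/20


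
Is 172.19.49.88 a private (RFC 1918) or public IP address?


RFC 1918 private ranges:
  10.0.0.0/8 (10.0.0.0 - 10.255.255.255)
  172.16.0.0/12 (172.16.0.0 - 172.31.255.255)
  192.168.0.0/16 (192.168.0.0 - 192.168.255.255)
Private (in 172.16.0.0/12)


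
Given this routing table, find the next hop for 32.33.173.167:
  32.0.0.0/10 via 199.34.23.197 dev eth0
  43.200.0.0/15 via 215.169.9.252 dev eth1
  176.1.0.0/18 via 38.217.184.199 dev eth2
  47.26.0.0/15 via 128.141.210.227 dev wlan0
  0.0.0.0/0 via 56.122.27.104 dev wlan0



Longest prefix match for 32.33.173.167:
  /10 32.0.0.0: MATCH
  /15 43.200.0.0: no
  /18 176.1.0.0: no
  /15 47.26.0.0: no
  /0 0.0.0.0: MATCH
Selected: next-hop 199.34.23.197 via eth0 (matched /10)


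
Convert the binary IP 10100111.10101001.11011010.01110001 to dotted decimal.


10100111 = 167
10101001 = 169
11011010 = 218
01110001 = 113
IP: 167.169.218.113


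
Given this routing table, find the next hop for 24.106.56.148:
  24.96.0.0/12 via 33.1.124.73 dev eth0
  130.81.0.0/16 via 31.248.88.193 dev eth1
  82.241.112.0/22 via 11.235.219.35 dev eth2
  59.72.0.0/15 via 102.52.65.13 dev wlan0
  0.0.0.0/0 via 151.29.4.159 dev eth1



Longest prefix match for 24.106.56.148:
  /12 24.96.0.0: MATCH
  /16 130.81.0.0: no
  /22 82.241.112.0: no
  /15 59.72.0.0: no
  /0 0.0.0.0: MATCH
Selected: next-hop 33.1.124.73 via eth0 (matched /12)


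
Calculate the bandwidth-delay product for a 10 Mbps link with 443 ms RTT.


BDP = bandwidth * RTT
= 10 Mbps * 443 ms
= 10 * 1e6 * 443 / 1000 bits
= 4430000 bits
= 553750 bytes
= 540.7715 KB
BDP = 4430000 bits (553750 bytes)


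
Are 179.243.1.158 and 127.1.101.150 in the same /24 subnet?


Mask: 255.255.255.0
179.243.1.158 AND mask = 179.243.1.0
127.1.101.150 AND mask = 127.1.101.0
No, different subnets (179.243.1.0 vs 127.1.101.0)


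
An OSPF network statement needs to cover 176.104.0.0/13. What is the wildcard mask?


Subnet mask: 255.248.0.0
Wildcard = 255.255.255.255 - subnet mask
255 - 255 = 0
255 - 248 = 7
255 - 0 = 255
255 - 0 = 255
Wildcard: 0.7.255.255


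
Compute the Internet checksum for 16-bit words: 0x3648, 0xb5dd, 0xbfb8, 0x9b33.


Sum all words (with carry folding):
+ 0x3648 = 0x3648
+ 0xb5dd = 0xec25
+ 0xbfb8 = 0xabde
+ 0x9b33 = 0x4712
One's complement: ~0x4712
Checksum = 0xb8ed


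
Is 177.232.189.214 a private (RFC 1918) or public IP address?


RFC 1918 private ranges:
  10.0.0.0/8 (10.0.0.0 - 10.255.255.255)
  172.16.0.0/12 (172.16.0.0 - 172.31.255.255)
  192.168.0.0/16 (192.168.0.0 - 192.168.255.255)
Public (not in any RFC 1918 range)


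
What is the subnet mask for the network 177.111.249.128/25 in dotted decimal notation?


/25 means 25 network bits, 7 host bits
Binary: 11111111111111111111111110000000
Mask: 255.255.255.128


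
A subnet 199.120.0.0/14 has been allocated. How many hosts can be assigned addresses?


Host bits = 32 - 14 = 18
Total addresses = 2^18 = 262144
Usable = total - 2 (network and broadcast)
Usable hosts: 262142


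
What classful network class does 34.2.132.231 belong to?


First octet: 34
Binary: 00100010
0xxxxxxx -> Class A (1-126)
Class A, default mask 255.0.0.0 (/8)


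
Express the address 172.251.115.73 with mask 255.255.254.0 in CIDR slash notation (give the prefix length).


Binary: 11111111.11111111.11111110.00000000
Count leading 1s
Prefix: /23


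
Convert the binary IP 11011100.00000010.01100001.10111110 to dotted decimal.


11011100 = 220
00000010 = 2
01100001 = 97
10111110 = 190
IP: 220.2.97.190


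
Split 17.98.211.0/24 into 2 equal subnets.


New prefix = 24 + 1 = 25
Each subnet has 128 addresses
  17.98.211.0/25
  17.98.211.128/25
Subnets: 17.98.211.0/25, 17.98.211.128/25


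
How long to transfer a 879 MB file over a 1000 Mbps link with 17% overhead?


Effective throughput = 1000 * (1 - 17/100) = 830 Mbps
File size in Mb = 879 * 8 = 7032 Mb
Time = 7032 / 830
Time = 8.4723 seconds


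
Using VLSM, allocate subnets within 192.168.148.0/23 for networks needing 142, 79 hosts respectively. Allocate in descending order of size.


142 hosts -> /24 (254 usable): 192.168.148.0/24
79 hosts -> /25 (126 usable): 192.168.149.0/25
Allocation: 192.168.148.0/24 (142 hosts, 254 usable); 192.168.149.0/25 (79 hosts, 126 usable)


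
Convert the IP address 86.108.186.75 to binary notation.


86 = 01010110
108 = 01101100
186 = 10111010
75 = 01001011
Binary: 01010110.01101100.10111010.01001011


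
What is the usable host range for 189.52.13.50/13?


Network: 189.48.0.0
Broadcast: 189.55.255.255
First usable = network + 1
Last usable = broadcast - 1
Range: 189.48.0.1 to 189.55.255.254


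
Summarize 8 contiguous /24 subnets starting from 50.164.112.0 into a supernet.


Original prefix: /24
Number of subnets: 8 = 2^3
New prefix = 24 - 3 = 21
Supernet: 50.164.112.0/21


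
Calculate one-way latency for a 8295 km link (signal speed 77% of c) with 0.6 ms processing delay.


Speed = 0.77 * 3e5 km/s = 231000 km/s
Propagation delay = 8295 / 231000 = 0.0359 s = 35.9091 ms
Processing delay = 0.6 ms
Total one-way latency = 36.5091 ms


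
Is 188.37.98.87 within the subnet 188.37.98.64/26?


Subnet network: 188.37.98.64
Test IP AND mask: 188.37.98.64
Yes, 188.37.98.87 is in 188.37.98.64/26


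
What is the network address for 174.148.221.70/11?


IP:   10101110.10010100.11011101.01000110
Mask: 11111111.11100000.00000000.00000000
AND operation:
Net:  10101110.10000000.00000000.00000000
Network: 174.128.0.0/11


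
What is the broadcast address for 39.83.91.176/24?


Network: 39.83.91.0/24
Host bits = 8
Set all host bits to 1:
Broadcast: 39.83.91.255


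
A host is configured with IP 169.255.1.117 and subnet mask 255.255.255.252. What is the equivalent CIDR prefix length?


Binary: 11111111.11111111.11111111.11111100
Count leading 1s
Prefix: /30


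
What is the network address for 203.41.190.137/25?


IP:   11001011.00101001.10111110.10001001
Mask: 11111111.11111111.11111111.10000000
AND operation:
Net:  11001011.00101001.10111110.10000000
Network: 203.41.190.128/25


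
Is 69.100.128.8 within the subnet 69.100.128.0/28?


Subnet network: 69.100.128.0
Test IP AND mask: 69.100.128.0
Yes, 69.100.128.8 is in 69.100.128.0/28


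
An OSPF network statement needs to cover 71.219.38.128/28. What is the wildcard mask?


Subnet mask: 255.255.255.240
Wildcard = 255.255.255.255 - subnet mask
255 - 255 = 0
255 - 255 = 0
255 - 255 = 0
255 - 240 = 15
Wildcard: 0.0.0.15


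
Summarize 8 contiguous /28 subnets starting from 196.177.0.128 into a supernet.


Original prefix: /28
Number of subnets: 8 = 2^3
New prefix = 28 - 3 = 25
Supernet: 196.177.0.128/25


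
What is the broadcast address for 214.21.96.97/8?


Network: 214.0.0.0/8
Host bits = 24
Set all host bits to 1:
Broadcast: 214.255.255.255


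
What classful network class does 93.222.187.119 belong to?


First octet: 93
Binary: 01011101
0xxxxxxx -> Class A (1-126)
Class A, default mask 255.0.0.0 (/8)


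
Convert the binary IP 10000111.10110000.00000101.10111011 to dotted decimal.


10000111 = 135
10110000 = 176
00000101 = 5
10111011 = 187
IP: 135.176.5.187


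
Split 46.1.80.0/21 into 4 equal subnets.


New prefix = 21 + 2 = 23
Each subnet has 512 addresses
  46.1.80.0/23
  46.1.82.0/23
  46.1.84.0/23
  46.1.86.0/23
Subnets: 46.1.80.0/23, 46.1.82.0/23, 46.1.84.0/23, 46.1.86.0/23


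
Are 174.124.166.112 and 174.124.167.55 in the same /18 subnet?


Mask: 255.255.192.0
174.124.166.112 AND mask = 174.124.128.0
174.124.167.55 AND mask = 174.124.128.0
Yes, same subnet (174.124.128.0)


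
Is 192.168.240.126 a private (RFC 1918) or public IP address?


RFC 1918 private ranges:
  10.0.0.0/8 (10.0.0.0 - 10.255.255.255)
  172.16.0.0/12 (172.16.0.0 - 172.31.255.255)
  192.168.0.0/16 (192.168.0.0 - 192.168.255.255)
Private (in 192.168.0.0/16)


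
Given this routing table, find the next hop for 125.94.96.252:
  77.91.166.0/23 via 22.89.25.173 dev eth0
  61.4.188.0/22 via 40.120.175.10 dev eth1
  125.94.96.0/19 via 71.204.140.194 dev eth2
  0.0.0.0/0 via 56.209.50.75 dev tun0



Longest prefix match for 125.94.96.252:
  /23 77.91.166.0: no
  /22 61.4.188.0: no
  /19 125.94.96.0: MATCH
  /0 0.0.0.0: MATCH
Selected: next-hop 71.204.140.194 via eth2 (matched /19)


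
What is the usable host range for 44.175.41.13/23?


Network: 44.175.40.0
Broadcast: 44.175.41.255
First usable = network + 1
Last usable = broadcast - 1
Range: 44.175.40.1 to 44.175.41.254


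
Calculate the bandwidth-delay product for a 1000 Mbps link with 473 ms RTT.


BDP = bandwidth * RTT
= 1000 Mbps * 473 ms
= 1000 * 1e6 * 473 / 1000 bits
= 473000000 bits
= 59125000 bytes
= 57739.2578 KB
BDP = 473000000 bits (59125000 bytes)


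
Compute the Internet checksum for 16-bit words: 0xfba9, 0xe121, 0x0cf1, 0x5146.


Sum all words (with carry folding):
+ 0xfba9 = 0xfba9
+ 0xe121 = 0xdccb
+ 0x0cf1 = 0xe9bc
+ 0x5146 = 0x3b03
One's complement: ~0x3b03
Checksum = 0xc4fc


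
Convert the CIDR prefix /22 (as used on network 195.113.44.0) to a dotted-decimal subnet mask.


/22 means 22 network bits, 10 host bits
Binary: 11111111111111111111110000000000
Mask: 255.255.252.0


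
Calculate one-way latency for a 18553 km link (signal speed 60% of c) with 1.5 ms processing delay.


Speed = 0.6 * 3e5 km/s = 180000 km/s
Propagation delay = 18553 / 180000 = 0.1031 s = 103.0722 ms
Processing delay = 1.5 ms
Total one-way latency = 104.5722 ms


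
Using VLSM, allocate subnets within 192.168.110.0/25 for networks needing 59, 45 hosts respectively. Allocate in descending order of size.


59 hosts -> /26 (62 usable): 192.168.110.0/26
45 hosts -> /26 (62 usable): 192.168.110.64/26
Allocation: 192.168.110.0/26 (59 hosts, 62 usable); 192.168.110.64/26 (45 hosts, 62 usable)


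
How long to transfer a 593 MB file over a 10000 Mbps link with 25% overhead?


Effective throughput = 10000 * (1 - 25/100) = 7500 Mbps
File size in Mb = 593 * 8 = 4744 Mb
Time = 4744 / 7500
Time = 0.6325 seconds


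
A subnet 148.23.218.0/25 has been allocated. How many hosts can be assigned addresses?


Host bits = 32 - 25 = 7
Total addresses = 2^7 = 128
Usable = total - 2 (network and broadcast)
Usable hosts: 126


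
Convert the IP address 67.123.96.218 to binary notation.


67 = 01000011
123 = 01111011
96 = 01100000
218 = 11011010
Binary: 01000011.01111011.01100000.11011010


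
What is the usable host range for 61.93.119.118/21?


Network: 61.93.112.0
Broadcast: 61.93.119.255
First usable = network + 1
Last usable = broadcast - 1
Range: 61.93.112.1 to 61.93.119.254


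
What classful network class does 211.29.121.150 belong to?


First octet: 211
Binary: 11010011
110xxxxx -> Class C (192-223)
Class C, default mask 255.255.255.0 (/24)


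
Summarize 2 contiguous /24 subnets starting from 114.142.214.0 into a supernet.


Original prefix: /24
Number of subnets: 2 = 2^1
New prefix = 24 - 1 = 23
Supernet: 114.142.214.0/23


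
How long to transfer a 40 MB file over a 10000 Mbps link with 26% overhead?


Effective throughput = 10000 * (1 - 26/100) = 7400 Mbps
File size in Mb = 40 * 8 = 320 Mb
Time = 320 / 7400
Time = 0.0432 seconds


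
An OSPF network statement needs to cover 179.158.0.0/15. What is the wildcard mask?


Subnet mask: 255.254.0.0
Wildcard = 255.255.255.255 - subnet mask
255 - 255 = 0
255 - 254 = 1
255 - 0 = 255
255 - 0 = 255
Wildcard: 0.1.255.255


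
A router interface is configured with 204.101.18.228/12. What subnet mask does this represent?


/12 means 12 network bits, 20 host bits
Binary: 11111111111100000000000000000000
Mask: 255.240.0.0


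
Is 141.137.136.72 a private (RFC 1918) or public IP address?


RFC 1918 private ranges:
  10.0.0.0/8 (10.0.0.0 - 10.255.255.255)
  172.16.0.0/12 (172.16.0.0 - 172.31.255.255)
  192.168.0.0/16 (192.168.0.0 - 192.168.255.255)
Public (not in any RFC 1918 range)


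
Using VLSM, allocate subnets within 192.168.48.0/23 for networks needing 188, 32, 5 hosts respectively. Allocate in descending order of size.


188 hosts -> /24 (254 usable): 192.168.48.0/24
32 hosts -> /26 (62 usable): 192.168.49.0/26
5 hosts -> /29 (6 usable): 192.168.49.64/29
Allocation: 192.168.48.0/24 (188 hosts, 254 usable); 192.168.49.0/26 (32 hosts, 62 usable); 192.168.49.64/29 (5 hosts, 6 usable)


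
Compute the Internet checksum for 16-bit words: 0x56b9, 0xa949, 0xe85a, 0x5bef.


Sum all words (with carry folding):
+ 0x56b9 = 0x56b9
+ 0xa949 = 0x0003
+ 0xe85a = 0xe85d
+ 0x5bef = 0x444d
One's complement: ~0x444d
Checksum = 0xbbb2


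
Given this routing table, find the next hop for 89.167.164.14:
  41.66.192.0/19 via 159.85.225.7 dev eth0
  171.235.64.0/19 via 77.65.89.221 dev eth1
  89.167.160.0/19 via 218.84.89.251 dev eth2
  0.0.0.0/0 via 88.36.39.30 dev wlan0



Longest prefix match for 89.167.164.14:
  /19 41.66.192.0: no
  /19 171.235.64.0: no
  /19 89.167.160.0: MATCH
  /0 0.0.0.0: MATCH
Selected: next-hop 218.84.89.251 via eth2 (matched /19)


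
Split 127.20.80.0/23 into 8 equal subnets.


New prefix = 23 + 3 = 26
Each subnet has 64 addresses
  127.20.80.0/26
  127.20.80.64/26
  127.20.80.128/26
  127.20.80.192/26
  127.20.81.0/26
  127.20.81.64/26
  127.20.81.128/26
  127.20.81.192/26
Subnets: 127.20.80.0/26, 127.20.80.64/26, 127.20.80.128/26, 127.20.80.192/26, 127.20.81.0/26, 127.20.81.64/26, 127.20.81.128/26, 127.20.81.192/26


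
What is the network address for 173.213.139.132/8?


IP:   10101101.11010101.10001011.10000100
Mask: 11111111.00000000.00000000.00000000
AND operation:
Net:  10101101.00000000.00000000.00000000
Network: 173.0.0.0/8


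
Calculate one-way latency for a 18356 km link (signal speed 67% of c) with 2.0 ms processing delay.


Speed = 0.67 * 3e5 km/s = 201000 km/s
Propagation delay = 18356 / 201000 = 0.0913 s = 91.3234 ms
Processing delay = 2.0 ms
Total one-way latency = 93.3234 ms


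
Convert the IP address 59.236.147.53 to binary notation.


59 = 00111011
236 = 11101100
147 = 10010011
53 = 00110101
Binary: 00111011.11101100.10010011.00110101


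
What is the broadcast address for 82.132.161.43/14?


Network: 82.132.0.0/14
Host bits = 18
Set all host bits to 1:
Broadcast: 82.135.255.255


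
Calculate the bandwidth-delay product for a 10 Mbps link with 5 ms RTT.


BDP = bandwidth * RTT
= 10 Mbps * 5 ms
= 10 * 1e6 * 5 / 1000 bits
= 50000 bits
= 6250 bytes
= 6.1035 KB
BDP = 50000 bits (6250 bytes)


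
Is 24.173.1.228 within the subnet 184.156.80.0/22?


Subnet network: 184.156.80.0
Test IP AND mask: 24.173.0.0
No, 24.173.1.228 is not in 184.156.80.0/22


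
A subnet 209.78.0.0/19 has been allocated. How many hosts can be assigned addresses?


Host bits = 32 - 19 = 13
Total addresses = 2^13 = 8192
Usable = total - 2 (network and broadcast)
Usable hosts: 8190


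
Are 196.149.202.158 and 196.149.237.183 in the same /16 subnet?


Mask: 255.255.0.0
196.149.202.158 AND mask = 196.149.0.0
196.149.237.183 AND mask = 196.149.0.0
Yes, same subnet (196.149.0.0)


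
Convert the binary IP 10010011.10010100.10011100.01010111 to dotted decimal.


10010011 = 147
10010100 = 148
10011100 = 156
01010111 = 87
IP: 147.148.156.87


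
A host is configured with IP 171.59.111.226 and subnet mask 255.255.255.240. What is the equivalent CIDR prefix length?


Binary: 11111111.11111111.11111111.11110000
Count leading 1s
Prefix: /28


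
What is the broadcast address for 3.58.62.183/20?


Network: 3.58.48.0/20
Host bits = 12
Set all host bits to 1:
Broadcast: 3.58.63.255


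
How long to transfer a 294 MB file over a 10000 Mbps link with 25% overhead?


Effective throughput = 10000 * (1 - 25/100) = 7500 Mbps
File size in Mb = 294 * 8 = 2352 Mb
Time = 2352 / 7500
Time = 0.3136 seconds


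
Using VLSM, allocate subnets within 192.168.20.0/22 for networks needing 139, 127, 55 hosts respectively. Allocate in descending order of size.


139 hosts -> /24 (254 usable): 192.168.20.0/24
127 hosts -> /24 (254 usable): 192.168.21.0/24
55 hosts -> /26 (62 usable): 192.168.22.0/26
Allocation: 192.168.20.0/24 (139 hosts, 254 usable); 192.168.21.0/24 (127 hosts, 254 usable); 192.168.22.0/26 (55 hosts, 62 usable)


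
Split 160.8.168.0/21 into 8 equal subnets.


New prefix = 21 + 3 = 24
Each subnet has 256 addresses
  160.8.168.0/24
  160.8.169.0/24
  160.8.170.0/24
  160.8.171.0/24
  160.8.172.0/24
  160.8.173.0/24
  160.8.174.0/24
  160.8.175.0/24
Subnets: 160.8.168.0/24, 160.8.169.0/24, 160.8.170.0/24, 160.8.171.0/24, 160.8.172.0/24, 160.8.173.0/24, 160.8.174.0/24, 160.8.175.0/24


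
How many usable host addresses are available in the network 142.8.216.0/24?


Host bits = 32 - 24 = 8
Total addresses = 2^8 = 256
Usable = total - 2 (network and broadcast)
Usable hosts: 254


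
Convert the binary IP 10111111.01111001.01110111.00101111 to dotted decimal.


10111111 = 191
01111001 = 121
01110111 = 119
00101111 = 47
IP: 191.121.119.47


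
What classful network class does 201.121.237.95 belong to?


First octet: 201
Binary: 11001001
110xxxxx -> Class C (192-223)
Class C, default mask 255.255.255.0 (/24)


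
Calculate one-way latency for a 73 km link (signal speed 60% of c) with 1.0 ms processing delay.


Speed = 0.6 * 3e5 km/s = 180000 km/s
Propagation delay = 73 / 180000 = 0.0004 s = 0.4056 ms
Processing delay = 1.0 ms
Total one-way latency = 1.4056 ms


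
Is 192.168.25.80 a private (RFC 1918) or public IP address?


RFC 1918 private ranges:
  10.0.0.0/8 (10.0.0.0 - 10.255.255.255)
  172.16.0.0/12 (172.16.0.0 - 172.31.255.255)
  192.168.0.0/16 (192.168.0.0 - 192.168.255.255)
Private (in 192.168.0.0/16)


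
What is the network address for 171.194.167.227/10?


IP:   10101011.11000010.10100111.11100011
Mask: 11111111.11000000.00000000.00000000
AND operation:
Net:  10101011.11000000.00000000.00000000
Network: 171.192.0.0/10


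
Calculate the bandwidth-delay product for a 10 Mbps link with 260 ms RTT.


BDP = bandwidth * RTT
= 10 Mbps * 260 ms
= 10 * 1e6 * 260 / 1000 bits
= 2600000 bits
= 325000 bytes
= 317.3828 KB
BDP = 2600000 bits (325000 bytes)


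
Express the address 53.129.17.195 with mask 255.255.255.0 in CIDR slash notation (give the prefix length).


Binary: 11111111.11111111.11111111.00000000
Count leading 1s
Prefix: /24


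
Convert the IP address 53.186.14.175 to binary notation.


53 = 00110101
186 = 10111010
14 = 00001110
175 = 10101111
Binary: 00110101.10111010.00001110.10101111


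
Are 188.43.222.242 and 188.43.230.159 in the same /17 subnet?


Mask: 255.255.128.0
188.43.222.242 AND mask = 188.43.128.0
188.43.230.159 AND mask = 188.43.128.0
Yes, same subnet (188.43.128.0)


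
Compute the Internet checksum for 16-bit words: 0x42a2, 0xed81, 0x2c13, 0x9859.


Sum all words (with carry folding):
+ 0x42a2 = 0x42a2
+ 0xed81 = 0x3024
+ 0x2c13 = 0x5c37
+ 0x9859 = 0xf490
One's complement: ~0xf490
Checksum = 0x0b6f


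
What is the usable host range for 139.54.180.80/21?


Network: 139.54.176.0
Broadcast: 139.54.183.255
First usable = network + 1
Last usable = broadcast - 1
Range: 139.54.176.1 to 139.54.183.254


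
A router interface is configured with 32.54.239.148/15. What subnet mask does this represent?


/15 means 15 network bits, 17 host bits
Binary: 11111111111111100000000000000000
Mask: 255.254.0.0


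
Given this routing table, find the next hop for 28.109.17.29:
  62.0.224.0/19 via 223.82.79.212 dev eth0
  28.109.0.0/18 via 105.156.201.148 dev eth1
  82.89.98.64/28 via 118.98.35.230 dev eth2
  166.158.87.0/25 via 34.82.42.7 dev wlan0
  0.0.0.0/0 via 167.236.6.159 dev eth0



Longest prefix match for 28.109.17.29:
  /19 62.0.224.0: no
  /18 28.109.0.0: MATCH
  /28 82.89.98.64: no
  /25 166.158.87.0: no
  /0 0.0.0.0: MATCH
Selected: next-hop 105.156.201.148 via eth1 (matched /18)


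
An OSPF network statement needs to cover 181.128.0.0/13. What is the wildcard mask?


Subnet mask: 255.248.0.0
Wildcard = 255.255.255.255 - subnet mask
255 - 255 = 0
255 - 248 = 7
255 - 0 = 255
255 - 0 = 255
Wildcard: 0.7.255.255


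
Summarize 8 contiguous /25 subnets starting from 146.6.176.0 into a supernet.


Original prefix: /25
Number of subnets: 8 = 2^3
New prefix = 25 - 3 = 22
Supernet: 146.6.176.0/22


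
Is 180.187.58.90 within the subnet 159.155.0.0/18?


Subnet network: 159.155.0.0
Test IP AND mask: 180.187.0.0
No, 180.187.58.90 is not in 159.155.0.0/18


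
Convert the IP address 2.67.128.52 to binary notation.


2 = 00000010
67 = 01000011
128 = 10000000
52 = 00110100
Binary: 00000010.01000011.10000000.00110100


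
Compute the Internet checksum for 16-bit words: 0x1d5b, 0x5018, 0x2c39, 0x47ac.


Sum all words (with carry folding):
+ 0x1d5b = 0x1d5b
+ 0x5018 = 0x6d73
+ 0x2c39 = 0x99ac
+ 0x47ac = 0xe158
One's complement: ~0xe158
Checksum = 0x1ea7


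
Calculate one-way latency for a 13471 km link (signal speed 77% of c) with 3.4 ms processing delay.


Speed = 0.77 * 3e5 km/s = 231000 km/s
Propagation delay = 13471 / 231000 = 0.0583 s = 58.316 ms
Processing delay = 3.4 ms
Total one-way latency = 61.716 ms


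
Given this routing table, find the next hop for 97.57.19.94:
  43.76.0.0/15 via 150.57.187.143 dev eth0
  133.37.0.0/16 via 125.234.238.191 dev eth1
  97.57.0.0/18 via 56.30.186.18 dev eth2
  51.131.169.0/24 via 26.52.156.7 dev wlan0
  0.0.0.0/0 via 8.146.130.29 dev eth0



Longest prefix match for 97.57.19.94:
  /15 43.76.0.0: no
  /16 133.37.0.0: no
  /18 97.57.0.0: MATCH
  /24 51.131.169.0: no
  /0 0.0.0.0: MATCH
Selected: next-hop 56.30.186.18 via eth2 (matched /18)


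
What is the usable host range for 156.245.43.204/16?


Network: 156.245.0.0
Broadcast: 156.245.255.255
First usable = network + 1
Last usable = broadcast - 1
Range: 156.245.0.1 to 156.245.255.254


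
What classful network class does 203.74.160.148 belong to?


First octet: 203
Binary: 11001011
110xxxxx -> Class C (192-223)
Class C, default mask 255.255.255.0 (/24)


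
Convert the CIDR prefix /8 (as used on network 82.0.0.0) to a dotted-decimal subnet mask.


/8 means 8 network bits, 24 host bits
Binary: 11111111000000000000000000000000
Mask: 255.0.0.0


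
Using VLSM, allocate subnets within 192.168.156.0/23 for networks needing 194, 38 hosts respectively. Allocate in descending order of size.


194 hosts -> /24 (254 usable): 192.168.156.0/24
38 hosts -> /26 (62 usable): 192.168.157.0/26
Allocation: 192.168.156.0/24 (194 hosts, 254 usable); 192.168.157.0/26 (38 hosts, 62 usable)


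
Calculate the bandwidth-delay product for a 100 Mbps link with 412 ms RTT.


BDP = bandwidth * RTT
= 100 Mbps * 412 ms
= 100 * 1e6 * 412 / 1000 bits
= 41200000 bits
= 5150000 bytes
= 5029.2969 KB
BDP = 41200000 bits (5150000 bytes)


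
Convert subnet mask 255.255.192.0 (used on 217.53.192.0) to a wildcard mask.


Subnet mask: 255.255.192.0
Wildcard = 255.255.255.255 - subnet mask
255 - 255 = 0
255 - 255 = 0
255 - 192 = 63
255 - 0 = 255
Wildcard: 0.0.63.255


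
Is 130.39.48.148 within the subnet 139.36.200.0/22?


Subnet network: 139.36.200.0
Test IP AND mask: 130.39.48.0
No, 130.39.48.148 is not in 139.36.200.0/22


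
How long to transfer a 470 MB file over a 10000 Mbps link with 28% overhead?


Effective throughput = 10000 * (1 - 28/100) = 7200 Mbps
File size in Mb = 470 * 8 = 3760 Mb
Time = 3760 / 7200
Time = 0.5222 seconds


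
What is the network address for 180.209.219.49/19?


IP:   10110100.11010001.11011011.00110001
Mask: 11111111.11111111.11100000.00000000
AND operation:
Net:  10110100.11010001.11000000.00000000
Network: 180.209.192.0/19


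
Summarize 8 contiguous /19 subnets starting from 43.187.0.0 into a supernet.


Original prefix: /19
Number of subnets: 8 = 2^3
New prefix = 19 - 3 = 16
Supernet: 43.187.0.0/16


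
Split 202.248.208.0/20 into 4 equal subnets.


New prefix = 20 + 2 = 22
Each subnet has 1024 addresses
  202.248.208.0/22
  202.248.212.0/22
  202.248.216.0/22
  202.248.220.0/22
Subnets: 202.248.208.0/22, 202.248.212.0/22, 202.248.216.0/22, 202.248.220.0/22


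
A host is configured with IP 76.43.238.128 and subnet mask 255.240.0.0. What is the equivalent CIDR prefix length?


Binary: 11111111.11110000.00000000.00000000
Count leading 1s
Prefix: /12


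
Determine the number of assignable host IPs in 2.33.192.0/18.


Host bits = 32 - 18 = 14
Total addresses = 2^14 = 16384
Usable = total - 2 (network and broadcast)
Usable hosts: 16382


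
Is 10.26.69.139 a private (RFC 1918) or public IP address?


RFC 1918 private ranges:
  10.0.0.0/8 (10.0.0.0 - 10.255.255.255)
  172.16.0.0/12 (172.16.0.0 - 172.31.255.255)
  192.168.0.0/16 (192.168.0.0 - 192.168.255.255)
Private (in 10.0.0.0/8)


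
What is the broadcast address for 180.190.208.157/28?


Network: 180.190.208.144/28
Host bits = 4
Set all host bits to 1:
Broadcast: 180.190.208.159


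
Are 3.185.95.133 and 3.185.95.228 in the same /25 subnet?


Mask: 255.255.255.128
3.185.95.133 AND mask = 3.185.95.128
3.185.95.228 AND mask = 3.185.95.128
Yes, same subnet (3.185.95.128)


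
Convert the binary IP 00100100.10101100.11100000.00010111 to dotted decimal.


00100100 = 36
10101100 = 172
11100000 = 224
00010111 = 23
IP: 36.172.224.23


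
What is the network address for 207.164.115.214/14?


IP:   11001111.10100100.01110011.11010110
Mask: 11111111.11111100.00000000.00000000
AND operation:
Net:  11001111.10100100.00000000.00000000
Network: 207.164.0.0/14


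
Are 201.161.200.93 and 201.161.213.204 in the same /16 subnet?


Mask: 255.255.0.0
201.161.200.93 AND mask = 201.161.0.0
201.161.213.204 AND mask = 201.161.0.0
Yes, same subnet (201.161.0.0)


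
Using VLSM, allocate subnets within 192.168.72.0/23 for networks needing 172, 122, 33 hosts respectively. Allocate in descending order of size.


172 hosts -> /24 (254 usable): 192.168.72.0/24
122 hosts -> /25 (126 usable): 192.168.73.0/25
33 hosts -> /26 (62 usable): 192.168.73.128/26
Allocation: 192.168.72.0/24 (172 hosts, 254 usable); 192.168.73.0/25 (122 hosts, 126 usable); 192.168.73.128/26 (33 hosts, 62 usable)


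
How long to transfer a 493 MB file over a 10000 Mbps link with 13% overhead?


Effective throughput = 10000 * (1 - 13/100) = 8700 Mbps
File size in Mb = 493 * 8 = 3944 Mb
Time = 3944 / 8700
Time = 0.4533 seconds


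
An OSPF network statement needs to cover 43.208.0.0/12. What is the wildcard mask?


Subnet mask: 255.240.0.0
Wildcard = 255.255.255.255 - subnet mask
255 - 255 = 0
255 - 240 = 15
255 - 0 = 255
255 - 0 = 255
Wildcard: 0.15.255.255


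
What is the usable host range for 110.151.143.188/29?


Network: 110.151.143.184
Broadcast: 110.151.143.191
First usable = network + 1
Last usable = broadcast - 1
Range: 110.151.143.185 to 110.151.143.190


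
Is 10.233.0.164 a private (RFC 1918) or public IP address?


RFC 1918 private ranges:
  10.0.0.0/8 (10.0.0.0 - 10.255.255.255)
  172.16.0.0/12 (172.16.0.0 - 172.31.255.255)
  192.168.0.0/16 (192.168.0.0 - 192.168.255.255)
Private (in 10.0.0.0/8)


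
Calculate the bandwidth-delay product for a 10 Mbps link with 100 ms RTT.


BDP = bandwidth * RTT
= 10 Mbps * 100 ms
= 10 * 1e6 * 100 / 1000 bits
= 1000000 bits
= 125000 bytes
= 122.0703 KB
BDP = 1000000 bits (125000 bytes)


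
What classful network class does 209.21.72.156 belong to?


First octet: 209
Binary: 11010001
110xxxxx -> Class C (192-223)
Class C, default mask 255.255.255.0 (/24)


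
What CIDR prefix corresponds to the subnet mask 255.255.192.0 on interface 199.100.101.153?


Binary: 11111111.11111111.11000000.00000000
Count leading 1s
Prefix: /18


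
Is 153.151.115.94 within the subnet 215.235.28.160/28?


Subnet network: 215.235.28.160
Test IP AND mask: 153.151.115.80
No, 153.151.115.94 is not in 215.235.28.160/28


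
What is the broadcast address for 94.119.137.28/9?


Network: 94.0.0.0/9
Host bits = 23
Set all host bits to 1:
Broadcast: 94.127.255.255


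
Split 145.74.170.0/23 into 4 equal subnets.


New prefix = 23 + 2 = 25
Each subnet has 128 addresses
  145.74.170.0/25
  145.74.170.128/25
  145.74.171.0/25
  145.74.171.128/25
Subnets: 145.74.170.0/25, 145.74.170.128/25, 145.74.171.0/25, 145.74.171.128/25


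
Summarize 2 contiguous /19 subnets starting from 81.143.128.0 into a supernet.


Original prefix: /19
Number of subnets: 2 = 2^1
New prefix = 19 - 1 = 18
Supernet: 81.143.128.0/18


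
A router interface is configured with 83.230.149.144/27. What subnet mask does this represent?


/27 means 27 network bits, 5 host bits
Binary: 11111111111111111111111111100000
Mask: 255.255.255.224


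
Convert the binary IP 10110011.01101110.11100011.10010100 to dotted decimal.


10110011 = 179
01101110 = 110
11100011 = 227
10010100 = 148
IP: 179.110.227.148


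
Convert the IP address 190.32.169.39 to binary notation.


190 = 10111110
32 = 00100000
169 = 10101001
39 = 00100111
Binary: 10111110.00100000.10101001.00100111


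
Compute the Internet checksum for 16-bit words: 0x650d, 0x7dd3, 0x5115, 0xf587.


Sum all words (with carry folding):
+ 0x650d = 0x650d
+ 0x7dd3 = 0xe2e0
+ 0x5115 = 0x33f6
+ 0xf587 = 0x297e
One's complement: ~0x297e
Checksum = 0xd681


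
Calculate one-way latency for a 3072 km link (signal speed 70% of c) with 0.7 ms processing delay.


Speed = 0.7 * 3e5 km/s = 210000 km/s
Propagation delay = 3072 / 210000 = 0.0146 s = 14.6286 ms
Processing delay = 0.7 ms
Total one-way latency = 15.3286 ms


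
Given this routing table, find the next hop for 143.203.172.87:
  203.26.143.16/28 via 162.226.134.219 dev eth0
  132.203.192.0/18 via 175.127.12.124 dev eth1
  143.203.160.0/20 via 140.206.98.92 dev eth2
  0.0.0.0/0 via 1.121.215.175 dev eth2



Longest prefix match for 143.203.172.87:
  /28 203.26.143.16: no
  /18 132.203.192.0: no
  /20 143.203.160.0: MATCH
  /0 0.0.0.0: MATCH
Selected: next-hop 140.206.98.92 via eth2 (matched /20)


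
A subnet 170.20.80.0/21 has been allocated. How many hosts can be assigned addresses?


Host bits = 32 - 21 = 11
Total addresses = 2^11 = 2048
Usable = total - 2 (network and broadcast)
Usable hosts: 2046


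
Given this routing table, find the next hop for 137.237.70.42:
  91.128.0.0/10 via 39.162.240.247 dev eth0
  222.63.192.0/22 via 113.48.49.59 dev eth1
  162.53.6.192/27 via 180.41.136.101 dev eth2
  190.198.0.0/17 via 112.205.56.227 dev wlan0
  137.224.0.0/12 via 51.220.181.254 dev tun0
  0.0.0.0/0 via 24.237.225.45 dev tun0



Longest prefix match for 137.237.70.42:
  /10 91.128.0.0: no
  /22 222.63.192.0: no
  /27 162.53.6.192: no
  /17 190.198.0.0: no
  /12 137.224.0.0: MATCH
  /0 0.0.0.0: MATCH
Selected: next-hop 51.220.181.254 via tun0 (matched /12)


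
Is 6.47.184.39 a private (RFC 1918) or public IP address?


RFC 1918 private ranges:
  10.0.0.0/8 (10.0.0.0 - 10.255.255.255)
  172.16.0.0/12 (172.16.0.0 - 172.31.255.255)
  192.168.0.0/16 (192.168.0.0 - 192.168.255.255)
Public (not in any RFC 1918 range)


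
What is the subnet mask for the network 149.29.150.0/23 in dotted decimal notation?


/23 means 23 network bits, 9 host bits
Binary: 11111111111111111111111000000000
Mask: 255.255.254.0


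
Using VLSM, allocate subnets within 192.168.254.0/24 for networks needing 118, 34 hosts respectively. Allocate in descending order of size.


118 hosts -> /25 (126 usable): 192.168.254.0/25
34 hosts -> /26 (62 usable): 192.168.254.128/26
Allocation: 192.168.254.0/25 (118 hosts, 126 usable); 192.168.254.128/26 (34 hosts, 62 usable)


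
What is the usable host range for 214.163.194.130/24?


Network: 214.163.194.0
Broadcast: 214.163.194.255
First usable = network + 1
Last usable = broadcast - 1
Range: 214.163.194.1 to 214.163.194.254


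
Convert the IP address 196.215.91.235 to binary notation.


196 = 11000100
215 = 11010111
91 = 01011011
235 = 11101011
Binary: 11000100.11010111.01011011.11101011


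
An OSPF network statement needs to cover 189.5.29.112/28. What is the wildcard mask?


Subnet mask: 255.255.255.240
Wildcard = 255.255.255.255 - subnet mask
255 - 255 = 0
255 - 255 = 0
255 - 255 = 0
255 - 240 = 15
Wildcard: 0.0.0.15
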